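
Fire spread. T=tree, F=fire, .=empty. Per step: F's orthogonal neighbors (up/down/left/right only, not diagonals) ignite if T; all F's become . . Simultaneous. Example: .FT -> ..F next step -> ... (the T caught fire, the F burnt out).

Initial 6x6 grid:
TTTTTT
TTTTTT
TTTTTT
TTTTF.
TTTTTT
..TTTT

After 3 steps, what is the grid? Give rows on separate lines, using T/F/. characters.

Step 1: 3 trees catch fire, 1 burn out
  TTTTTT
  TTTTTT
  TTTTFT
  TTTF..
  TTTTFT
  ..TTTT
Step 2: 7 trees catch fire, 3 burn out
  TTTTTT
  TTTTFT
  TTTF.F
  TTF...
  TTTF.F
  ..TTFT
Step 3: 8 trees catch fire, 7 burn out
  TTTTFT
  TTTF.F
  TTF...
  TF....
  TTF...
  ..TF.F

TTTTFT
TTTF.F
TTF...
TF....
TTF...
..TF.F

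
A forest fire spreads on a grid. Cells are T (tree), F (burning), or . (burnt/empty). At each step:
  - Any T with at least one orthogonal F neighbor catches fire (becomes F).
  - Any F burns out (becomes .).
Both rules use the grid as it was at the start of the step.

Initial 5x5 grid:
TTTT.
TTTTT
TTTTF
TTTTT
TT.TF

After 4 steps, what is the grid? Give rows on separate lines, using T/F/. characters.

Step 1: 4 trees catch fire, 2 burn out
  TTTT.
  TTTTF
  TTTF.
  TTTTF
  TT.F.
Step 2: 3 trees catch fire, 4 burn out
  TTTT.
  TTTF.
  TTF..
  TTTF.
  TT...
Step 3: 4 trees catch fire, 3 burn out
  TTTF.
  TTF..
  TF...
  TTF..
  TT...
Step 4: 4 trees catch fire, 4 burn out
  TTF..
  TF...
  F....
  TF...
  TT...

TTF..
TF...
F....
TF...
TT...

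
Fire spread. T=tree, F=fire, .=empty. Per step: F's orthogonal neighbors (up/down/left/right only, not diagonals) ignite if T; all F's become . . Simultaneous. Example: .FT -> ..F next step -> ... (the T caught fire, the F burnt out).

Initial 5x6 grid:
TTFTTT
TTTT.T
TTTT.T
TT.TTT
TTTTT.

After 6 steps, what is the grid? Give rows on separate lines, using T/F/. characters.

Step 1: 3 trees catch fire, 1 burn out
  TF.FTT
  TTFT.T
  TTTT.T
  TT.TTT
  TTTTT.
Step 2: 5 trees catch fire, 3 burn out
  F...FT
  TF.F.T
  TTFT.T
  TT.TTT
  TTTTT.
Step 3: 4 trees catch fire, 5 burn out
  .....F
  F....T
  TF.F.T
  TT.TTT
  TTTTT.
Step 4: 4 trees catch fire, 4 burn out
  ......
  .....F
  F....T
  TF.FTT
  TTTTT.
Step 5: 5 trees catch fire, 4 burn out
  ......
  ......
  .....F
  F...FT
  TFTFT.
Step 6: 4 trees catch fire, 5 burn out
  ......
  ......
  ......
  .....F
  F.F.F.

......
......
......
.....F
F.F.F.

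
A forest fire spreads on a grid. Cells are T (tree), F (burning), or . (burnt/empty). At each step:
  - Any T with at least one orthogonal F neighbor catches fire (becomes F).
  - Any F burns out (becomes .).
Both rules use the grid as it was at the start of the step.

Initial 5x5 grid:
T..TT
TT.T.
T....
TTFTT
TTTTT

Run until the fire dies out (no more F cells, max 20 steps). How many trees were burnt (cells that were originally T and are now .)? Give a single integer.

Answer: 13

Derivation:
Step 1: +3 fires, +1 burnt (F count now 3)
Step 2: +4 fires, +3 burnt (F count now 4)
Step 3: +3 fires, +4 burnt (F count now 3)
Step 4: +1 fires, +3 burnt (F count now 1)
Step 5: +2 fires, +1 burnt (F count now 2)
Step 6: +0 fires, +2 burnt (F count now 0)
Fire out after step 6
Initially T: 16, now '.': 22
Total burnt (originally-T cells now '.'): 13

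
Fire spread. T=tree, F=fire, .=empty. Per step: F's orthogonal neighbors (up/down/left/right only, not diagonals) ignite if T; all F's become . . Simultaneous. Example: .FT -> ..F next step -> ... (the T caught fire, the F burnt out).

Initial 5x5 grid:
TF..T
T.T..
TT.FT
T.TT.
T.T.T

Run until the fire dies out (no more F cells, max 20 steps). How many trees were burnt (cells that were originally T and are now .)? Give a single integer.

Step 1: +3 fires, +2 burnt (F count now 3)
Step 2: +2 fires, +3 burnt (F count now 2)
Step 3: +2 fires, +2 burnt (F count now 2)
Step 4: +2 fires, +2 burnt (F count now 2)
Step 5: +1 fires, +2 burnt (F count now 1)
Step 6: +0 fires, +1 burnt (F count now 0)
Fire out after step 6
Initially T: 13, now '.': 22
Total burnt (originally-T cells now '.'): 10

Answer: 10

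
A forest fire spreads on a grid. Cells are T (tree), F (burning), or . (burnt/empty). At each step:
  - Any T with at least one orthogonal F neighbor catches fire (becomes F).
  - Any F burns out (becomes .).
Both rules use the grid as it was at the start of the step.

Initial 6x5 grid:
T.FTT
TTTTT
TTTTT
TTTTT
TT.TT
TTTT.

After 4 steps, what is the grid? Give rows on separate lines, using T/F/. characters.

Step 1: 2 trees catch fire, 1 burn out
  T..FT
  TTFTT
  TTTTT
  TTTTT
  TT.TT
  TTTT.
Step 2: 4 trees catch fire, 2 burn out
  T...F
  TF.FT
  TTFTT
  TTTTT
  TT.TT
  TTTT.
Step 3: 5 trees catch fire, 4 burn out
  T....
  F...F
  TF.FT
  TTFTT
  TT.TT
  TTTT.
Step 4: 5 trees catch fire, 5 burn out
  F....
  .....
  F...F
  TF.FT
  TT.TT
  TTTT.

F....
.....
F...F
TF.FT
TT.TT
TTTT.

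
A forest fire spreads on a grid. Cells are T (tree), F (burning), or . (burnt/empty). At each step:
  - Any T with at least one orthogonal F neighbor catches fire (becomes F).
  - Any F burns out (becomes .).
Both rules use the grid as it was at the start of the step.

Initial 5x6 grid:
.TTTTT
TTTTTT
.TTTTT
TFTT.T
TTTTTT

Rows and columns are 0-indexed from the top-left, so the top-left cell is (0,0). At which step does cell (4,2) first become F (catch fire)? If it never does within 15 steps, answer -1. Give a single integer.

Step 1: cell (4,2)='T' (+4 fires, +1 burnt)
Step 2: cell (4,2)='F' (+5 fires, +4 burnt)
  -> target ignites at step 2
Step 3: cell (4,2)='.' (+5 fires, +5 burnt)
Step 4: cell (4,2)='.' (+4 fires, +5 burnt)
Step 5: cell (4,2)='.' (+4 fires, +4 burnt)
Step 6: cell (4,2)='.' (+3 fires, +4 burnt)
Step 7: cell (4,2)='.' (+1 fires, +3 burnt)
Step 8: cell (4,2)='.' (+0 fires, +1 burnt)
  fire out at step 8

2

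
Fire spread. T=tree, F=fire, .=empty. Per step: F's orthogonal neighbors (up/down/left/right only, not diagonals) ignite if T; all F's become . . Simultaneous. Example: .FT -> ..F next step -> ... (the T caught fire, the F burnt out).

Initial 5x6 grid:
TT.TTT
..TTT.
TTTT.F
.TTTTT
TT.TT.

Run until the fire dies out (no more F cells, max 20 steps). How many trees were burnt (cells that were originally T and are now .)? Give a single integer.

Answer: 19

Derivation:
Step 1: +1 fires, +1 burnt (F count now 1)
Step 2: +1 fires, +1 burnt (F count now 1)
Step 3: +2 fires, +1 burnt (F count now 2)
Step 4: +3 fires, +2 burnt (F count now 3)
Step 5: +3 fires, +3 burnt (F count now 3)
Step 6: +5 fires, +3 burnt (F count now 5)
Step 7: +3 fires, +5 burnt (F count now 3)
Step 8: +1 fires, +3 burnt (F count now 1)
Step 9: +0 fires, +1 burnt (F count now 0)
Fire out after step 9
Initially T: 21, now '.': 28
Total burnt (originally-T cells now '.'): 19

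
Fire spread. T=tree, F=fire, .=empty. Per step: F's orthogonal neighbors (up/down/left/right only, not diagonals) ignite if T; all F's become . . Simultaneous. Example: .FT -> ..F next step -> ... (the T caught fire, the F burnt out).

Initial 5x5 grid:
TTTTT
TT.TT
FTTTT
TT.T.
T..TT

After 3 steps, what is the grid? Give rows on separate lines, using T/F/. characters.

Step 1: 3 trees catch fire, 1 burn out
  TTTTT
  FT.TT
  .FTTT
  FT.T.
  T..TT
Step 2: 5 trees catch fire, 3 burn out
  FTTTT
  .F.TT
  ..FTT
  .F.T.
  F..TT
Step 3: 2 trees catch fire, 5 burn out
  .FTTT
  ...TT
  ...FT
  ...T.
  ...TT

.FTTT
...TT
...FT
...T.
...TT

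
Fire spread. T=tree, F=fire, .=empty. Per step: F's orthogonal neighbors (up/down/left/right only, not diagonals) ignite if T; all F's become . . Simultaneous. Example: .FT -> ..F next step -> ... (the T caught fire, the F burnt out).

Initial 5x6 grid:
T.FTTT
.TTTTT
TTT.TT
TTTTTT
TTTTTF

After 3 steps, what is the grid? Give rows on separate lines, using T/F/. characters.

Step 1: 4 trees catch fire, 2 burn out
  T..FTT
  .TFTTT
  TTT.TT
  TTTTTF
  TTTTF.
Step 2: 7 trees catch fire, 4 burn out
  T...FT
  .F.FTT
  TTF.TF
  TTTTF.
  TTTF..
Step 3: 8 trees catch fire, 7 burn out
  T....F
  ....FF
  TF..F.
  TTFF..
  TTF...

T....F
....FF
TF..F.
TTFF..
TTF...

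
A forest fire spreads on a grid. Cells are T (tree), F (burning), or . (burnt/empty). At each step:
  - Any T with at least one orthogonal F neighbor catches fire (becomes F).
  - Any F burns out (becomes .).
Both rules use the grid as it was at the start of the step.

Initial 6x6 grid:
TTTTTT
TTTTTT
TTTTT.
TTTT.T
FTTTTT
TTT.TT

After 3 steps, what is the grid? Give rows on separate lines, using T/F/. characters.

Step 1: 3 trees catch fire, 1 burn out
  TTTTTT
  TTTTTT
  TTTTT.
  FTTT.T
  .FTTTT
  FTT.TT
Step 2: 4 trees catch fire, 3 burn out
  TTTTTT
  TTTTTT
  FTTTT.
  .FTT.T
  ..FTTT
  .FT.TT
Step 3: 5 trees catch fire, 4 burn out
  TTTTTT
  FTTTTT
  .FTTT.
  ..FT.T
  ...FTT
  ..F.TT

TTTTTT
FTTTTT
.FTTT.
..FT.T
...FTT
..F.TT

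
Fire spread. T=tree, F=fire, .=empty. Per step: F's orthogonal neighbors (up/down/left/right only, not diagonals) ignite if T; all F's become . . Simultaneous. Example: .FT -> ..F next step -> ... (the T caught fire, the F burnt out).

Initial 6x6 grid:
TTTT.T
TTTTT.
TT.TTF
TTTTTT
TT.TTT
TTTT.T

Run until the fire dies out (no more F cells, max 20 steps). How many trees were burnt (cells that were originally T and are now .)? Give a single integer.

Step 1: +2 fires, +1 burnt (F count now 2)
Step 2: +4 fires, +2 burnt (F count now 4)
Step 3: +4 fires, +4 burnt (F count now 4)
Step 4: +4 fires, +4 burnt (F count now 4)
Step 5: +4 fires, +4 burnt (F count now 4)
Step 6: +6 fires, +4 burnt (F count now 6)
Step 7: +4 fires, +6 burnt (F count now 4)
Step 8: +1 fires, +4 burnt (F count now 1)
Step 9: +0 fires, +1 burnt (F count now 0)
Fire out after step 9
Initially T: 30, now '.': 35
Total burnt (originally-T cells now '.'): 29

Answer: 29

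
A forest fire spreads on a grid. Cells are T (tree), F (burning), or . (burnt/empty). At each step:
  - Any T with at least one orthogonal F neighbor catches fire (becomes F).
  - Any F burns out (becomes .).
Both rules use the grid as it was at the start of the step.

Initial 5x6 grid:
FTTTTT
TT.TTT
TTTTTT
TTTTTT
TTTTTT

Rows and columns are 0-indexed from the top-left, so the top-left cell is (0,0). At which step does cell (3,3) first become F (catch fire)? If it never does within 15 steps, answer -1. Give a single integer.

Step 1: cell (3,3)='T' (+2 fires, +1 burnt)
Step 2: cell (3,3)='T' (+3 fires, +2 burnt)
Step 3: cell (3,3)='T' (+3 fires, +3 burnt)
Step 4: cell (3,3)='T' (+5 fires, +3 burnt)
Step 5: cell (3,3)='T' (+5 fires, +5 burnt)
Step 6: cell (3,3)='F' (+4 fires, +5 burnt)
  -> target ignites at step 6
Step 7: cell (3,3)='.' (+3 fires, +4 burnt)
Step 8: cell (3,3)='.' (+2 fires, +3 burnt)
Step 9: cell (3,3)='.' (+1 fires, +2 burnt)
Step 10: cell (3,3)='.' (+0 fires, +1 burnt)
  fire out at step 10

6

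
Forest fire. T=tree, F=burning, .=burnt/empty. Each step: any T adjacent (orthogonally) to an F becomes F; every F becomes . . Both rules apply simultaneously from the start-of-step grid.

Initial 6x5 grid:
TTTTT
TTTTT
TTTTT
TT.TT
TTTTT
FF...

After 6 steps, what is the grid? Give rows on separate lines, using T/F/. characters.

Step 1: 2 trees catch fire, 2 burn out
  TTTTT
  TTTTT
  TTTTT
  TT.TT
  FFTTT
  .....
Step 2: 3 trees catch fire, 2 burn out
  TTTTT
  TTTTT
  TTTTT
  FF.TT
  ..FTT
  .....
Step 3: 3 trees catch fire, 3 burn out
  TTTTT
  TTTTT
  FFTTT
  ...TT
  ...FT
  .....
Step 4: 5 trees catch fire, 3 burn out
  TTTTT
  FFTTT
  ..FTT
  ...FT
  ....F
  .....
Step 5: 5 trees catch fire, 5 burn out
  FFTTT
  ..FTT
  ...FT
  ....F
  .....
  .....
Step 6: 3 trees catch fire, 5 burn out
  ..FTT
  ...FT
  ....F
  .....
  .....
  .....

..FTT
...FT
....F
.....
.....
.....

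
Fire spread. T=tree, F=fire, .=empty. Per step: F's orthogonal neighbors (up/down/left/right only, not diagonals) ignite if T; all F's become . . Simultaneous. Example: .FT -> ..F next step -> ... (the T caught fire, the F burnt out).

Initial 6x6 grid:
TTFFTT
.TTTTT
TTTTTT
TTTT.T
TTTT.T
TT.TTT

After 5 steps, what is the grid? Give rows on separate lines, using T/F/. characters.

Step 1: 4 trees catch fire, 2 burn out
  TF..FT
  .TFFTT
  TTTTTT
  TTTT.T
  TTTT.T
  TT.TTT
Step 2: 6 trees catch fire, 4 burn out
  F....F
  .F..FT
  TTFFTT
  TTTT.T
  TTTT.T
  TT.TTT
Step 3: 5 trees catch fire, 6 burn out
  ......
  .....F
  TF..FT
  TTFF.T
  TTTT.T
  TT.TTT
Step 4: 5 trees catch fire, 5 burn out
  ......
  ......
  F....F
  TF...T
  TTFF.T
  TT.TTT
Step 5: 4 trees catch fire, 5 burn out
  ......
  ......
  ......
  F....F
  TF...T
  TT.FTT

......
......
......
F....F
TF...T
TT.FTT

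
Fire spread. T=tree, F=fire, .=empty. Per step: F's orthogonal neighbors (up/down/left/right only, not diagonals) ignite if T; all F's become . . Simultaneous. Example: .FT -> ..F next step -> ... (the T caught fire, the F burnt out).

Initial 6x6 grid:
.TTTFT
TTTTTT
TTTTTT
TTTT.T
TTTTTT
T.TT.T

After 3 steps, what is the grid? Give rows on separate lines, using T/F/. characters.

Step 1: 3 trees catch fire, 1 burn out
  .TTF.F
  TTTTFT
  TTTTTT
  TTTT.T
  TTTTTT
  T.TT.T
Step 2: 4 trees catch fire, 3 burn out
  .TF...
  TTTF.F
  TTTTFT
  TTTT.T
  TTTTTT
  T.TT.T
Step 3: 4 trees catch fire, 4 burn out
  .F....
  TTF...
  TTTF.F
  TTTT.T
  TTTTTT
  T.TT.T

.F....
TTF...
TTTF.F
TTTT.T
TTTTTT
T.TT.T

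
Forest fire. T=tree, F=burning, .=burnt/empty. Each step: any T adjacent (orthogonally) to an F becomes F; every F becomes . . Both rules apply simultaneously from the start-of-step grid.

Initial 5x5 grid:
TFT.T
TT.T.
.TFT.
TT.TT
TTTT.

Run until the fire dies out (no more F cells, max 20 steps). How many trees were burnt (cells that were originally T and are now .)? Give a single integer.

Step 1: +5 fires, +2 burnt (F count now 5)
Step 2: +4 fires, +5 burnt (F count now 4)
Step 3: +4 fires, +4 burnt (F count now 4)
Step 4: +2 fires, +4 burnt (F count now 2)
Step 5: +0 fires, +2 burnt (F count now 0)
Fire out after step 5
Initially T: 16, now '.': 24
Total burnt (originally-T cells now '.'): 15

Answer: 15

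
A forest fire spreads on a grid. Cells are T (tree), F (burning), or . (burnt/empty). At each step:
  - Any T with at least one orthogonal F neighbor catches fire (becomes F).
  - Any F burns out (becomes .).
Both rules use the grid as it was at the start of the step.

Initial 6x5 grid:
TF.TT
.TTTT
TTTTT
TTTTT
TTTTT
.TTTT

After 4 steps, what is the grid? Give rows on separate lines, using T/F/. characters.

Step 1: 2 trees catch fire, 1 burn out
  F..TT
  .FTTT
  TTTTT
  TTTTT
  TTTTT
  .TTTT
Step 2: 2 trees catch fire, 2 burn out
  ...TT
  ..FTT
  TFTTT
  TTTTT
  TTTTT
  .TTTT
Step 3: 4 trees catch fire, 2 burn out
  ...TT
  ...FT
  F.FTT
  TFTTT
  TTTTT
  .TTTT
Step 4: 6 trees catch fire, 4 burn out
  ...FT
  ....F
  ...FT
  F.FTT
  TFTTT
  .TTTT

...FT
....F
...FT
F.FTT
TFTTT
.TTTT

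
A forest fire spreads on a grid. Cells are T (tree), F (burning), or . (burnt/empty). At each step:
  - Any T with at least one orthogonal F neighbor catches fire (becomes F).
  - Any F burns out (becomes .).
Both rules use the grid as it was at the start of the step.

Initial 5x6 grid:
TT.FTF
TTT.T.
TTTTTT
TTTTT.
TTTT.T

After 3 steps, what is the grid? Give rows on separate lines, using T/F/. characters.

Step 1: 1 trees catch fire, 2 burn out
  TT..F.
  TTT.T.
  TTTTTT
  TTTTT.
  TTTT.T
Step 2: 1 trees catch fire, 1 burn out
  TT....
  TTT.F.
  TTTTTT
  TTTTT.
  TTTT.T
Step 3: 1 trees catch fire, 1 burn out
  TT....
  TTT...
  TTTTFT
  TTTTT.
  TTTT.T

TT....
TTT...
TTTTFT
TTTTT.
TTTT.T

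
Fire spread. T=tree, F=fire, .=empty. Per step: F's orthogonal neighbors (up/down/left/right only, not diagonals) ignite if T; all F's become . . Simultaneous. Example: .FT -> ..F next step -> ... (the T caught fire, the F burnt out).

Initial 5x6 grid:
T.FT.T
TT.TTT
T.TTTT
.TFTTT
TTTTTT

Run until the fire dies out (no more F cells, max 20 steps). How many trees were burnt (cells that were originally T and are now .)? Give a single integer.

Answer: 19

Derivation:
Step 1: +5 fires, +2 burnt (F count now 5)
Step 2: +5 fires, +5 burnt (F count now 5)
Step 3: +5 fires, +5 burnt (F count now 5)
Step 4: +3 fires, +5 burnt (F count now 3)
Step 5: +1 fires, +3 burnt (F count now 1)
Step 6: +0 fires, +1 burnt (F count now 0)
Fire out after step 6
Initially T: 23, now '.': 26
Total burnt (originally-T cells now '.'): 19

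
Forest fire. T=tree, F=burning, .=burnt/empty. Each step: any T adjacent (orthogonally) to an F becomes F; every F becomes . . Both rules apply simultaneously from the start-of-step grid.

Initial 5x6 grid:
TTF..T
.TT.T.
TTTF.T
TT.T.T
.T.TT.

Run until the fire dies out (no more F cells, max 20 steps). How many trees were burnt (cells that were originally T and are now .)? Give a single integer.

Answer: 13

Derivation:
Step 1: +4 fires, +2 burnt (F count now 4)
Step 2: +4 fires, +4 burnt (F count now 4)
Step 3: +3 fires, +4 burnt (F count now 3)
Step 4: +2 fires, +3 burnt (F count now 2)
Step 5: +0 fires, +2 burnt (F count now 0)
Fire out after step 5
Initially T: 17, now '.': 26
Total burnt (originally-T cells now '.'): 13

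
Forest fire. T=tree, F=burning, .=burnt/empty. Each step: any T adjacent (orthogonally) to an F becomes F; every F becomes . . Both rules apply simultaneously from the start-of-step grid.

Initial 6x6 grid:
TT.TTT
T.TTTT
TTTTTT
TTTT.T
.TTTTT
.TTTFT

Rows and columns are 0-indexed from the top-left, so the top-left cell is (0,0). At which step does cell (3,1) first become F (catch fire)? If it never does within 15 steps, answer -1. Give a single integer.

Step 1: cell (3,1)='T' (+3 fires, +1 burnt)
Step 2: cell (3,1)='T' (+3 fires, +3 burnt)
Step 3: cell (3,1)='T' (+4 fires, +3 burnt)
Step 4: cell (3,1)='T' (+4 fires, +4 burnt)
Step 5: cell (3,1)='F' (+5 fires, +4 burnt)
  -> target ignites at step 5
Step 6: cell (3,1)='.' (+6 fires, +5 burnt)
Step 7: cell (3,1)='.' (+2 fires, +6 burnt)
Step 8: cell (3,1)='.' (+1 fires, +2 burnt)
Step 9: cell (3,1)='.' (+1 fires, +1 burnt)
Step 10: cell (3,1)='.' (+1 fires, +1 burnt)
Step 11: cell (3,1)='.' (+0 fires, +1 burnt)
  fire out at step 11

5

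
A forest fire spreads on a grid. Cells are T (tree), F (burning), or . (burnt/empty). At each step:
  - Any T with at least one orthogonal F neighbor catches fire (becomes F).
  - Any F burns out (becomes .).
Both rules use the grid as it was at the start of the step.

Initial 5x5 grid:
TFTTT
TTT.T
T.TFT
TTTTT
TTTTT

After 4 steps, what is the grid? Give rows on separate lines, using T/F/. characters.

Step 1: 6 trees catch fire, 2 burn out
  F.FTT
  TFT.T
  T.F.F
  TTTFT
  TTTTT
Step 2: 7 trees catch fire, 6 burn out
  ...FT
  F.F.F
  T....
  TTF.F
  TTTFT
Step 3: 5 trees catch fire, 7 burn out
  ....F
  .....
  F....
  TF...
  TTF.F
Step 4: 2 trees catch fire, 5 burn out
  .....
  .....
  .....
  F....
  TF...

.....
.....
.....
F....
TF...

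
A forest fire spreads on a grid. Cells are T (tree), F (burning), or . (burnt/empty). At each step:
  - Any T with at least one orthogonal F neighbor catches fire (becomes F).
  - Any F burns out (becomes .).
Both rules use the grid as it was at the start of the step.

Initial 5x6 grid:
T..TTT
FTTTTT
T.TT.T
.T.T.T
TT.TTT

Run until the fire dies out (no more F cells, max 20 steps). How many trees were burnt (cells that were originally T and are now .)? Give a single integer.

Answer: 18

Derivation:
Step 1: +3 fires, +1 burnt (F count now 3)
Step 2: +1 fires, +3 burnt (F count now 1)
Step 3: +2 fires, +1 burnt (F count now 2)
Step 4: +3 fires, +2 burnt (F count now 3)
Step 5: +3 fires, +3 burnt (F count now 3)
Step 6: +3 fires, +3 burnt (F count now 3)
Step 7: +2 fires, +3 burnt (F count now 2)
Step 8: +1 fires, +2 burnt (F count now 1)
Step 9: +0 fires, +1 burnt (F count now 0)
Fire out after step 9
Initially T: 21, now '.': 27
Total burnt (originally-T cells now '.'): 18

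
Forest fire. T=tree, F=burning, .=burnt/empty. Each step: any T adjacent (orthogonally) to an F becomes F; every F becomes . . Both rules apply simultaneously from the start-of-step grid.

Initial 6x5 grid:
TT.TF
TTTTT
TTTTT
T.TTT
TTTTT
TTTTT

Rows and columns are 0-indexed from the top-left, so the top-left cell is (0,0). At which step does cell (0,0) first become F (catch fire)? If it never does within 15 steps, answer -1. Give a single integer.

Step 1: cell (0,0)='T' (+2 fires, +1 burnt)
Step 2: cell (0,0)='T' (+2 fires, +2 burnt)
Step 3: cell (0,0)='T' (+3 fires, +2 burnt)
Step 4: cell (0,0)='T' (+4 fires, +3 burnt)
Step 5: cell (0,0)='T' (+6 fires, +4 burnt)
Step 6: cell (0,0)='F' (+4 fires, +6 burnt)
  -> target ignites at step 6
Step 7: cell (0,0)='.' (+3 fires, +4 burnt)
Step 8: cell (0,0)='.' (+2 fires, +3 burnt)
Step 9: cell (0,0)='.' (+1 fires, +2 burnt)
Step 10: cell (0,0)='.' (+0 fires, +1 burnt)
  fire out at step 10

6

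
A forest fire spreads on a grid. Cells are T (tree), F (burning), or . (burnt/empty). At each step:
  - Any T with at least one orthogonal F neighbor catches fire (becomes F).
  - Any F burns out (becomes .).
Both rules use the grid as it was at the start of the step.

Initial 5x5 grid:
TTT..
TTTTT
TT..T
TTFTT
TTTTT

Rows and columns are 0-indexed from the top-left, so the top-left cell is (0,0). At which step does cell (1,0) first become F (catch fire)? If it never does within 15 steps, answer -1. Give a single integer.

Step 1: cell (1,0)='T' (+3 fires, +1 burnt)
Step 2: cell (1,0)='T' (+5 fires, +3 burnt)
Step 3: cell (1,0)='T' (+5 fires, +5 burnt)
Step 4: cell (1,0)='F' (+4 fires, +5 burnt)
  -> target ignites at step 4
Step 5: cell (1,0)='.' (+3 fires, +4 burnt)
Step 6: cell (1,0)='.' (+0 fires, +3 burnt)
  fire out at step 6

4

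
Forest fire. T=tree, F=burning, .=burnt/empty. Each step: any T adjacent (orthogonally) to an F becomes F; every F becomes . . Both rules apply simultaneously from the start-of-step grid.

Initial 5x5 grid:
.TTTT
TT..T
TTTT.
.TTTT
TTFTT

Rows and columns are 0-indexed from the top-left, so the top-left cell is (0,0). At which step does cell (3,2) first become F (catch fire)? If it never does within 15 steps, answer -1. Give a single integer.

Step 1: cell (3,2)='F' (+3 fires, +1 burnt)
  -> target ignites at step 1
Step 2: cell (3,2)='.' (+5 fires, +3 burnt)
Step 3: cell (3,2)='.' (+3 fires, +5 burnt)
Step 4: cell (3,2)='.' (+2 fires, +3 burnt)
Step 5: cell (3,2)='.' (+2 fires, +2 burnt)
Step 6: cell (3,2)='.' (+1 fires, +2 burnt)
Step 7: cell (3,2)='.' (+1 fires, +1 burnt)
Step 8: cell (3,2)='.' (+1 fires, +1 burnt)
Step 9: cell (3,2)='.' (+1 fires, +1 burnt)
Step 10: cell (3,2)='.' (+0 fires, +1 burnt)
  fire out at step 10

1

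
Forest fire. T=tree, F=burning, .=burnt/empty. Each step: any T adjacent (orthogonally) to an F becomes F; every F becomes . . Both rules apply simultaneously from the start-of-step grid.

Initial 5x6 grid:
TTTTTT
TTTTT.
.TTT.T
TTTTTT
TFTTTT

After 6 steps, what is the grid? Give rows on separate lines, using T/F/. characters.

Step 1: 3 trees catch fire, 1 burn out
  TTTTTT
  TTTTT.
  .TTT.T
  TFTTTT
  F.FTTT
Step 2: 4 trees catch fire, 3 burn out
  TTTTTT
  TTTTT.
  .FTT.T
  F.FTTT
  ...FTT
Step 3: 4 trees catch fire, 4 burn out
  TTTTTT
  TFTTT.
  ..FT.T
  ...FTT
  ....FT
Step 4: 6 trees catch fire, 4 burn out
  TFTTTT
  F.FTT.
  ...F.T
  ....FT
  .....F
Step 5: 4 trees catch fire, 6 burn out
  F.FTTT
  ...FT.
  .....T
  .....F
  ......
Step 6: 3 trees catch fire, 4 burn out
  ...FTT
  ....F.
  .....F
  ......
  ......

...FTT
....F.
.....F
......
......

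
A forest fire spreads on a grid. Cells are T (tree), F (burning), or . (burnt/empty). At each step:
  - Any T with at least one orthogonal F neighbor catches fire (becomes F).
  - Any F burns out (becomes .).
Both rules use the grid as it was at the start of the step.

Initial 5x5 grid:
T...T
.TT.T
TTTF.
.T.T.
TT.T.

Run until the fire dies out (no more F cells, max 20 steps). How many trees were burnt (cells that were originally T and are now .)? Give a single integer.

Step 1: +2 fires, +1 burnt (F count now 2)
Step 2: +3 fires, +2 burnt (F count now 3)
Step 3: +3 fires, +3 burnt (F count now 3)
Step 4: +1 fires, +3 burnt (F count now 1)
Step 5: +1 fires, +1 burnt (F count now 1)
Step 6: +0 fires, +1 burnt (F count now 0)
Fire out after step 6
Initially T: 13, now '.': 22
Total burnt (originally-T cells now '.'): 10

Answer: 10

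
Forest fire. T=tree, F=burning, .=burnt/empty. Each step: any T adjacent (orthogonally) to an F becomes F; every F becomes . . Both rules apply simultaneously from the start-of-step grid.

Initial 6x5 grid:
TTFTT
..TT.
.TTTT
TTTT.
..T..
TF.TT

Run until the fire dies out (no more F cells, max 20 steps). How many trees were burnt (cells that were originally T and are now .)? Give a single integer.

Answer: 16

Derivation:
Step 1: +4 fires, +2 burnt (F count now 4)
Step 2: +4 fires, +4 burnt (F count now 4)
Step 3: +3 fires, +4 burnt (F count now 3)
Step 4: +4 fires, +3 burnt (F count now 4)
Step 5: +1 fires, +4 burnt (F count now 1)
Step 6: +0 fires, +1 burnt (F count now 0)
Fire out after step 6
Initially T: 18, now '.': 28
Total burnt (originally-T cells now '.'): 16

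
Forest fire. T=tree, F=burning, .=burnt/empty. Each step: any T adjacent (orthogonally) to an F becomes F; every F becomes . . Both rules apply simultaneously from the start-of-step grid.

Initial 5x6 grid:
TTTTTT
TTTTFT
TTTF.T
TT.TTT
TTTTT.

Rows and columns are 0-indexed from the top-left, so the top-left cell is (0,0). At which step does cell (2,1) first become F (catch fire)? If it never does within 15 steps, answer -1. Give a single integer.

Step 1: cell (2,1)='T' (+5 fires, +2 burnt)
Step 2: cell (2,1)='F' (+7 fires, +5 burnt)
  -> target ignites at step 2
Step 3: cell (2,1)='.' (+7 fires, +7 burnt)
Step 4: cell (2,1)='.' (+4 fires, +7 burnt)
Step 5: cell (2,1)='.' (+2 fires, +4 burnt)
Step 6: cell (2,1)='.' (+0 fires, +2 burnt)
  fire out at step 6

2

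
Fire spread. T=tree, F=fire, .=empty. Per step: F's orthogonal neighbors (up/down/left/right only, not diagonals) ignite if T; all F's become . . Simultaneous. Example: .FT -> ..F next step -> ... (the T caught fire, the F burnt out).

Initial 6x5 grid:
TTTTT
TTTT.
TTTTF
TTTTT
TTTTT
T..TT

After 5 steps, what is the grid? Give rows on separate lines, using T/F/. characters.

Step 1: 2 trees catch fire, 1 burn out
  TTTTT
  TTTT.
  TTTF.
  TTTTF
  TTTTT
  T..TT
Step 2: 4 trees catch fire, 2 burn out
  TTTTT
  TTTF.
  TTF..
  TTTF.
  TTTTF
  T..TT
Step 3: 6 trees catch fire, 4 burn out
  TTTFT
  TTF..
  TF...
  TTF..
  TTTF.
  T..TF
Step 4: 7 trees catch fire, 6 burn out
  TTF.F
  TF...
  F....
  TF...
  TTF..
  T..F.
Step 5: 4 trees catch fire, 7 burn out
  TF...
  F....
  .....
  F....
  TF...
  T....

TF...
F....
.....
F....
TF...
T....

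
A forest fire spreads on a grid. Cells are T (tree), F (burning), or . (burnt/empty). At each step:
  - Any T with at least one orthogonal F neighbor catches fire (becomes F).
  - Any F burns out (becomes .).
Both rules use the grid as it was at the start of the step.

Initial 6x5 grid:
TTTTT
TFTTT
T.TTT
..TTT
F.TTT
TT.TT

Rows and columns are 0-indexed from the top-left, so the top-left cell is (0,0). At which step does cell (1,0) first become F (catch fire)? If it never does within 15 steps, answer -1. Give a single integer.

Step 1: cell (1,0)='F' (+4 fires, +2 burnt)
  -> target ignites at step 1
Step 2: cell (1,0)='.' (+6 fires, +4 burnt)
Step 3: cell (1,0)='.' (+4 fires, +6 burnt)
Step 4: cell (1,0)='.' (+4 fires, +4 burnt)
Step 5: cell (1,0)='.' (+2 fires, +4 burnt)
Step 6: cell (1,0)='.' (+2 fires, +2 burnt)
Step 7: cell (1,0)='.' (+1 fires, +2 burnt)
Step 8: cell (1,0)='.' (+0 fires, +1 burnt)
  fire out at step 8

1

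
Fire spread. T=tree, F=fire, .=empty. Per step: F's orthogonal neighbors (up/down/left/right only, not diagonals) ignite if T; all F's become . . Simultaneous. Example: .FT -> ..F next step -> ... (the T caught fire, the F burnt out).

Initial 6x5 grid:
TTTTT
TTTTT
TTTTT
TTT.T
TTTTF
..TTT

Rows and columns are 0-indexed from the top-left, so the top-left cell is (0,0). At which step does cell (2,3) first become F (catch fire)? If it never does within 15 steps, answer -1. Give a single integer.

Step 1: cell (2,3)='T' (+3 fires, +1 burnt)
Step 2: cell (2,3)='T' (+3 fires, +3 burnt)
Step 3: cell (2,3)='F' (+5 fires, +3 burnt)
  -> target ignites at step 3
Step 4: cell (2,3)='.' (+5 fires, +5 burnt)
Step 5: cell (2,3)='.' (+4 fires, +5 burnt)
Step 6: cell (2,3)='.' (+3 fires, +4 burnt)
Step 7: cell (2,3)='.' (+2 fires, +3 burnt)
Step 8: cell (2,3)='.' (+1 fires, +2 burnt)
Step 9: cell (2,3)='.' (+0 fires, +1 burnt)
  fire out at step 9

3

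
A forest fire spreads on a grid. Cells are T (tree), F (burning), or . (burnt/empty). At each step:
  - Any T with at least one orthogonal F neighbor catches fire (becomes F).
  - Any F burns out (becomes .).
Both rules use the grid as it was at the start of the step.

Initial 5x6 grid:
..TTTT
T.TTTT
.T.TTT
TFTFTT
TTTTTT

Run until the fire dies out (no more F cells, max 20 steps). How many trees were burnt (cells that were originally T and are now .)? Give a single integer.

Answer: 22

Derivation:
Step 1: +7 fires, +2 burnt (F count now 7)
Step 2: +6 fires, +7 burnt (F count now 6)
Step 3: +5 fires, +6 burnt (F count now 5)
Step 4: +3 fires, +5 burnt (F count now 3)
Step 5: +1 fires, +3 burnt (F count now 1)
Step 6: +0 fires, +1 burnt (F count now 0)
Fire out after step 6
Initially T: 23, now '.': 29
Total burnt (originally-T cells now '.'): 22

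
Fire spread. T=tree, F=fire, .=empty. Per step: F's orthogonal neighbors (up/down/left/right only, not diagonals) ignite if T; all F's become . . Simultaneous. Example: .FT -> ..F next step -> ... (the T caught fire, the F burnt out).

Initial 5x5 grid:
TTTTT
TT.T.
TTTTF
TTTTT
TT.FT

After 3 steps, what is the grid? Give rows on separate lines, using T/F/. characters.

Step 1: 4 trees catch fire, 2 burn out
  TTTTT
  TT.T.
  TTTF.
  TTTFF
  TT..F
Step 2: 3 trees catch fire, 4 burn out
  TTTTT
  TT.F.
  TTF..
  TTF..
  TT...
Step 3: 3 trees catch fire, 3 burn out
  TTTFT
  TT...
  TF...
  TF...
  TT...

TTTFT
TT...
TF...
TF...
TT...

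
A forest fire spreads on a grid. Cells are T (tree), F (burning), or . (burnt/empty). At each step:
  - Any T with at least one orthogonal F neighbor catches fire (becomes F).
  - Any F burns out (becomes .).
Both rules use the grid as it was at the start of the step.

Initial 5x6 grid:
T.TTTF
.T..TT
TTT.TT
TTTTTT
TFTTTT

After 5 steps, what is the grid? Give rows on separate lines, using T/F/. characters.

Step 1: 5 trees catch fire, 2 burn out
  T.TTF.
  .T..TF
  TTT.TT
  TFTTTT
  F.FTTT
Step 2: 7 trees catch fire, 5 burn out
  T.TF..
  .T..F.
  TFT.TF
  F.FTTT
  ...FTT
Step 3: 8 trees catch fire, 7 burn out
  T.F...
  .F....
  F.F.F.
  ...FTF
  ....FT
Step 4: 2 trees catch fire, 8 burn out
  T.....
  ......
  ......
  ....F.
  .....F
Step 5: 0 trees catch fire, 2 burn out
  T.....
  ......
  ......
  ......
  ......

T.....
......
......
......
......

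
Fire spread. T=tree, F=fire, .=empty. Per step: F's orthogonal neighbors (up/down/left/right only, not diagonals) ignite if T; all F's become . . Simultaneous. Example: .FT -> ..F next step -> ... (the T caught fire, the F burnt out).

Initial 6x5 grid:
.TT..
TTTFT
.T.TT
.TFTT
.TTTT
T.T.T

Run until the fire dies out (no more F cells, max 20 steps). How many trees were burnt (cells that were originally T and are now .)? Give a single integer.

Answer: 18

Derivation:
Step 1: +6 fires, +2 burnt (F count now 6)
Step 2: +8 fires, +6 burnt (F count now 8)
Step 3: +3 fires, +8 burnt (F count now 3)
Step 4: +1 fires, +3 burnt (F count now 1)
Step 5: +0 fires, +1 burnt (F count now 0)
Fire out after step 5
Initially T: 19, now '.': 29
Total burnt (originally-T cells now '.'): 18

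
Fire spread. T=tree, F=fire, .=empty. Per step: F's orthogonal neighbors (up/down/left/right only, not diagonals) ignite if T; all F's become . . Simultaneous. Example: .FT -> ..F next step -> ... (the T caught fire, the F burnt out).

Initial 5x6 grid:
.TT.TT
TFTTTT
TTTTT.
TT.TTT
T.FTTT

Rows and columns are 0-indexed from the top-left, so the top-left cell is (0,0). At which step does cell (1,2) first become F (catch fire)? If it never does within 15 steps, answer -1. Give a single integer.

Step 1: cell (1,2)='F' (+5 fires, +2 burnt)
  -> target ignites at step 1
Step 2: cell (1,2)='.' (+7 fires, +5 burnt)
Step 3: cell (1,2)='.' (+5 fires, +7 burnt)
Step 4: cell (1,2)='.' (+5 fires, +5 burnt)
Step 5: cell (1,2)='.' (+1 fires, +5 burnt)
Step 6: cell (1,2)='.' (+0 fires, +1 burnt)
  fire out at step 6

1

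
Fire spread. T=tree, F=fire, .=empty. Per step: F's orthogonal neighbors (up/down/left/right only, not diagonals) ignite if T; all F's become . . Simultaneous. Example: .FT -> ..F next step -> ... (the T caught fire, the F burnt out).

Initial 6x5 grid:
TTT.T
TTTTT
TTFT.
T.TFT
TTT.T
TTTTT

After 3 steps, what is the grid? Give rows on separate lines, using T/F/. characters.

Step 1: 5 trees catch fire, 2 burn out
  TTT.T
  TTFTT
  TF.F.
  T.F.F
  TTT.T
  TTTTT
Step 2: 6 trees catch fire, 5 burn out
  TTF.T
  TF.FT
  F....
  T....
  TTF.F
  TTTTT
Step 3: 7 trees catch fire, 6 burn out
  TF..T
  F...F
  .....
  F....
  TF...
  TTFTF

TF..T
F...F
.....
F....
TF...
TTFTF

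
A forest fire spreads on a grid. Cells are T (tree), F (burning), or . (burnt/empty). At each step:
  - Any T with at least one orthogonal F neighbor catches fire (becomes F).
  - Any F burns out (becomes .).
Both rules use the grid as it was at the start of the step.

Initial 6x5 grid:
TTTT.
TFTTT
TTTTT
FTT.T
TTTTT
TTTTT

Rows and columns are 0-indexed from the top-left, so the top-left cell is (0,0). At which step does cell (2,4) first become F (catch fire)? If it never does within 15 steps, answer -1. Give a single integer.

Step 1: cell (2,4)='T' (+7 fires, +2 burnt)
Step 2: cell (2,4)='T' (+7 fires, +7 burnt)
Step 3: cell (2,4)='T' (+5 fires, +7 burnt)
Step 4: cell (2,4)='F' (+3 fires, +5 burnt)
  -> target ignites at step 4
Step 5: cell (2,4)='.' (+3 fires, +3 burnt)
Step 6: cell (2,4)='.' (+1 fires, +3 burnt)
Step 7: cell (2,4)='.' (+0 fires, +1 burnt)
  fire out at step 7

4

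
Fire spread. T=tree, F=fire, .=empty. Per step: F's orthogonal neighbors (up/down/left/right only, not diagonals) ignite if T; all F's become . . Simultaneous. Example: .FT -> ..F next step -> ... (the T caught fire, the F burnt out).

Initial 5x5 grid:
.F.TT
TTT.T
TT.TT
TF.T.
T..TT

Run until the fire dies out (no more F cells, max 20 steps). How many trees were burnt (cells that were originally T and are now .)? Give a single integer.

Answer: 7

Derivation:
Step 1: +3 fires, +2 burnt (F count now 3)
Step 2: +4 fires, +3 burnt (F count now 4)
Step 3: +0 fires, +4 burnt (F count now 0)
Fire out after step 3
Initially T: 15, now '.': 17
Total burnt (originally-T cells now '.'): 7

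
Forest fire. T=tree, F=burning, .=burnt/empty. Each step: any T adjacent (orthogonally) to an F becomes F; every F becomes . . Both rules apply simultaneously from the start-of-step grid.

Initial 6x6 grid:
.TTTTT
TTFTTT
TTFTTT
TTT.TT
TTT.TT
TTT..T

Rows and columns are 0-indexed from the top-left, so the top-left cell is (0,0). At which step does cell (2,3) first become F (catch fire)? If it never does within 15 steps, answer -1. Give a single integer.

Step 1: cell (2,3)='F' (+6 fires, +2 burnt)
  -> target ignites at step 1
Step 2: cell (2,3)='.' (+8 fires, +6 burnt)
Step 3: cell (2,3)='.' (+7 fires, +8 burnt)
Step 4: cell (2,3)='.' (+5 fires, +7 burnt)
Step 5: cell (2,3)='.' (+2 fires, +5 burnt)
Step 6: cell (2,3)='.' (+1 fires, +2 burnt)
Step 7: cell (2,3)='.' (+0 fires, +1 burnt)
  fire out at step 7

1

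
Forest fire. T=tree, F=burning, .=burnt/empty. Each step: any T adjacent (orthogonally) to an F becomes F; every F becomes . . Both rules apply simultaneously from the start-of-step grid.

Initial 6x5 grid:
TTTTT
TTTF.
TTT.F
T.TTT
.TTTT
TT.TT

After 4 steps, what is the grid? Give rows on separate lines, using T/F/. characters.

Step 1: 3 trees catch fire, 2 burn out
  TTTFT
  TTF..
  TTT..
  T.TTF
  .TTTT
  TT.TT
Step 2: 6 trees catch fire, 3 burn out
  TTF.F
  TF...
  TTF..
  T.TF.
  .TTTF
  TT.TT
Step 3: 6 trees catch fire, 6 burn out
  TF...
  F....
  TF...
  T.F..
  .TTF.
  TT.TF
Step 4: 4 trees catch fire, 6 burn out
  F....
  .....
  F....
  T....
  .TF..
  TT.F.

F....
.....
F....
T....
.TF..
TT.F.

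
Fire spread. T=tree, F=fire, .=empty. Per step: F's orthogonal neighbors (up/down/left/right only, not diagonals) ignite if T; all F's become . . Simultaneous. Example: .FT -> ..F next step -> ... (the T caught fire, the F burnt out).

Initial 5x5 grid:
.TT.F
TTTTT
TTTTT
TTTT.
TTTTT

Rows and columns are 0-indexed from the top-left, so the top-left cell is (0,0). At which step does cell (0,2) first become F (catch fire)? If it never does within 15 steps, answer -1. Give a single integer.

Step 1: cell (0,2)='T' (+1 fires, +1 burnt)
Step 2: cell (0,2)='T' (+2 fires, +1 burnt)
Step 3: cell (0,2)='T' (+2 fires, +2 burnt)
Step 4: cell (0,2)='F' (+4 fires, +2 burnt)
  -> target ignites at step 4
Step 5: cell (0,2)='.' (+5 fires, +4 burnt)
Step 6: cell (0,2)='.' (+4 fires, +5 burnt)
Step 7: cell (0,2)='.' (+2 fires, +4 burnt)
Step 8: cell (0,2)='.' (+1 fires, +2 burnt)
Step 9: cell (0,2)='.' (+0 fires, +1 burnt)
  fire out at step 9

4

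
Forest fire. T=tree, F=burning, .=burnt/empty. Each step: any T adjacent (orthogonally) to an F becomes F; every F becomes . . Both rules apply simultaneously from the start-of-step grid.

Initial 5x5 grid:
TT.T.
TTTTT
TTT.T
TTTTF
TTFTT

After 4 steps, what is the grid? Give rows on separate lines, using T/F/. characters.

Step 1: 6 trees catch fire, 2 burn out
  TT.T.
  TTTTT
  TTT.F
  TTFF.
  TF.FF
Step 2: 4 trees catch fire, 6 burn out
  TT.T.
  TTTTF
  TTF..
  TF...
  F....
Step 3: 4 trees catch fire, 4 burn out
  TT.T.
  TTFF.
  TF...
  F....
  .....
Step 4: 3 trees catch fire, 4 burn out
  TT.F.
  TF...
  F....
  .....
  .....

TT.F.
TF...
F....
.....
.....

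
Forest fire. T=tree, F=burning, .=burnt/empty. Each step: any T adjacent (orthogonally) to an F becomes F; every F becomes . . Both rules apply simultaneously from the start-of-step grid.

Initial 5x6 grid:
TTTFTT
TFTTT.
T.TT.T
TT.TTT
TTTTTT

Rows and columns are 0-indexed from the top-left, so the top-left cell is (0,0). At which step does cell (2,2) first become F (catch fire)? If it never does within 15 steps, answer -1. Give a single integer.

Step 1: cell (2,2)='T' (+6 fires, +2 burnt)
Step 2: cell (2,2)='F' (+6 fires, +6 burnt)
  -> target ignites at step 2
Step 3: cell (2,2)='.' (+2 fires, +6 burnt)
Step 4: cell (2,2)='.' (+4 fires, +2 burnt)
Step 5: cell (2,2)='.' (+4 fires, +4 burnt)
Step 6: cell (2,2)='.' (+2 fires, +4 burnt)
Step 7: cell (2,2)='.' (+0 fires, +2 burnt)
  fire out at step 7

2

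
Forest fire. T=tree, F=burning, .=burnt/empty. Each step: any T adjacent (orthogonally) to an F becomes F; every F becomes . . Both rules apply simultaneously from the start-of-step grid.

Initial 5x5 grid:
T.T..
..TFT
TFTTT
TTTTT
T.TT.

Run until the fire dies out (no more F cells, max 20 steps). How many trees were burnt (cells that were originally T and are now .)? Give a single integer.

Step 1: +6 fires, +2 burnt (F count now 6)
Step 2: +5 fires, +6 burnt (F count now 5)
Step 3: +4 fires, +5 burnt (F count now 4)
Step 4: +0 fires, +4 burnt (F count now 0)
Fire out after step 4
Initially T: 16, now '.': 24
Total burnt (originally-T cells now '.'): 15

Answer: 15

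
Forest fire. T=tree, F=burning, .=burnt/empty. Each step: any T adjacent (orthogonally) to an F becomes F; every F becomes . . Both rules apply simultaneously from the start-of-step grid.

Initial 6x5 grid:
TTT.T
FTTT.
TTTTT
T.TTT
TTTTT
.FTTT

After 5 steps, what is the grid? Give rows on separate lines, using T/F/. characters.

Step 1: 5 trees catch fire, 2 burn out
  FTT.T
  .FTT.
  FTTTT
  T.TTT
  TFTTT
  ..FTT
Step 2: 7 trees catch fire, 5 burn out
  .FT.T
  ..FT.
  .FTTT
  F.TTT
  F.FTT
  ...FT
Step 3: 6 trees catch fire, 7 burn out
  ..F.T
  ...F.
  ..FTT
  ..FTT
  ...FT
  ....F
Step 4: 3 trees catch fire, 6 burn out
  ....T
  .....
  ...FT
  ...FT
  ....F
  .....
Step 5: 2 trees catch fire, 3 burn out
  ....T
  .....
  ....F
  ....F
  .....
  .....

....T
.....
....F
....F
.....
.....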